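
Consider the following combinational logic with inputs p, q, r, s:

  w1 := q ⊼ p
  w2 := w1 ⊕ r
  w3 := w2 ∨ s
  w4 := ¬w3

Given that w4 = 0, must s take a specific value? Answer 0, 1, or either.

either

Both values of s occur among assignments with w4 = 0:
  s=0: p=0, q=0, r=0, s=0
  s=1: p=0, q=0, r=0, s=1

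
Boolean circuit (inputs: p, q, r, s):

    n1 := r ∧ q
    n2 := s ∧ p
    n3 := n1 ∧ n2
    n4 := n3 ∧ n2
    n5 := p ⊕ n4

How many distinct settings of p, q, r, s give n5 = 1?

n5 = p ⊕ n4 must be 1, so p and n4 differ.
Enumerating the 16 input combinations, 7 give n5 = 1 and 9 give n5 = 0.

7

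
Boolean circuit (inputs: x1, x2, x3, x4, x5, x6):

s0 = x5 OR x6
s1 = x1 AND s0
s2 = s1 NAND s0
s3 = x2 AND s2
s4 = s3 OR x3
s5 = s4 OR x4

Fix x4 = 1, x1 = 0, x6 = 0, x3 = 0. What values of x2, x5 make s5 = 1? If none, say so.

s5 = s4 OR x4 must be 1, so at least one of s4, x4 is 1.
Check with x4 = 1, x1 = 0, x6 = 0, x3 = 0 and x2=1, x5=0:
s0 = x5 OR x6 = 0 OR 0 = 0
s1 = x1 AND s0 = 0 AND 0 = 0
s2 = s1 NAND s0 = 0 NAND 0 = 1
s3 = x2 AND s2 = 1 AND 1 = 1
s4 = s3 OR x3 = 1 OR 0 = 1
s5 = s4 OR x4 = 1 OR 1 = 1
So s5 = 1.

x2=1, x5=0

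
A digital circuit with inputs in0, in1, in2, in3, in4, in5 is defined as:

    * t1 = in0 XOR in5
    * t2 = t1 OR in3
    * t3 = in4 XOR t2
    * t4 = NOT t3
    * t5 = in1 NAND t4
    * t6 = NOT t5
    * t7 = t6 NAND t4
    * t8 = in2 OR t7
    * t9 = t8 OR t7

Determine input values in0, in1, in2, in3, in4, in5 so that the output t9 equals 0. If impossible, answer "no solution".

in0=0, in1=1, in2=0, in3=1, in4=1, in5=1

t9 = t8 OR t7 must be 0, so both t8 = 0 and t7 = 0.
Check with in0=0, in1=1, in2=0, in3=1, in4=1, in5=1:
t1 = in0 XOR in5 = 0 XOR 1 = 1
t2 = t1 OR in3 = 1 OR 1 = 1
t3 = in4 XOR t2 = 1 XOR 1 = 0
t4 = NOT t3 = NOT 0 = 1
t5 = in1 NAND t4 = 1 NAND 1 = 0
t6 = NOT t5 = NOT 0 = 1
t7 = t6 NAND t4 = 1 NAND 1 = 0
t8 = in2 OR t7 = 0 OR 0 = 0
t9 = t8 OR t7 = 0 OR 0 = 0
So t9 = 0 as required.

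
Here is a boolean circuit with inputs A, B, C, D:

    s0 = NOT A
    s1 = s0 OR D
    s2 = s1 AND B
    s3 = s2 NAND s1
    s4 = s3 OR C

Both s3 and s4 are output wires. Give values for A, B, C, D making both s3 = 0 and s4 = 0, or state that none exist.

A=0, B=1, C=0, D=1

Check with A=0, B=1, C=0, D=1:
s0 = NOT A = NOT 0 = 1
s1 = s0 OR D = 1 OR 1 = 1
s2 = s1 AND B = 1 AND 1 = 1
s3 = s2 NAND s1 = 1 NAND 1 = 0
s4 = s3 OR C = 0 OR 0 = 0
So s3 = 0 and s4 = 0.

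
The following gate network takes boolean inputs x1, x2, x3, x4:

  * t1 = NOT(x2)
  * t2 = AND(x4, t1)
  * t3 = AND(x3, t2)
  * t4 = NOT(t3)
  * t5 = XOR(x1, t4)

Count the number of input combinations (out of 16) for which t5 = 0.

8

t5 = XOR(x1, t4) must be 0, so x1 and t4 are equal.
Enumerating the 16 input combinations, 8 give t5 = 0 and 8 give t5 = 1.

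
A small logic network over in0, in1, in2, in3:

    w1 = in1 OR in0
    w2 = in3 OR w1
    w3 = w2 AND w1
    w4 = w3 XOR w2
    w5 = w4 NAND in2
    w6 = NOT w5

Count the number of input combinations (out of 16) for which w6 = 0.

w6 = NOT w5 must be 0, so w5 = 1.
w5 = w4 NAND in2 must be 1, so at least one of w4, in2 is 0.
Enumerating the 16 input combinations, 15 give w6 = 0 and 1 give w6 = 1.

15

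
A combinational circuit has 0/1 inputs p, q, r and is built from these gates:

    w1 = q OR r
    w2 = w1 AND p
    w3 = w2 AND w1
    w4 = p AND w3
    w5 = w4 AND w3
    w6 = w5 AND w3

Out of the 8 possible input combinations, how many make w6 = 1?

w6 = w5 AND w3 must be 1, so both w5 = 1 and w3 = 1.
w5 = w4 AND w3 must be 1, so both w4 = 1 and w3 = 1.
w3 = w2 AND w1 must be 1, so both w2 = 1 and w1 = 1.
Enumerating the 8 input combinations, 3 give w6 = 1 and 5 give w6 = 0.

3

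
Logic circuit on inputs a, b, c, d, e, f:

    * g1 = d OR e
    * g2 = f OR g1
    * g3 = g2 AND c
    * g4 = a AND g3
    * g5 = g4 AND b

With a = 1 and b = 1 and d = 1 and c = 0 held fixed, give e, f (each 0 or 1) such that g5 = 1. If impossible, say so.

With a = 1 and b = 1 and d = 1 and c = 0 fixed, none of the 4 settings of e, f give g5 = 1.
For example, with e=0, f=1:
g1 = d OR e = 1 OR 0 = 1
g2 = f OR g1 = 1 OR 1 = 1
g3 = g2 AND c = 1 AND 0 = 0
g4 = a AND g3 = 1 AND 0 = 0
g5 = g4 AND b = 0 AND 1 = 0
giving g5 = 0 ≠ 1.

no solution exists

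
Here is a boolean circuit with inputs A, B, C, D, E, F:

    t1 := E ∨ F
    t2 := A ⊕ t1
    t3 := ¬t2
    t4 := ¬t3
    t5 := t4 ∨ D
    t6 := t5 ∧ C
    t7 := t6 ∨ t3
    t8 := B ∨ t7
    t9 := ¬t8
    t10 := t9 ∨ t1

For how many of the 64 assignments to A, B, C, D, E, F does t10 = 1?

50

t10 = t9 ∨ t1 must be 1, so at least one of t9, t1 is 1.
Enumerating the 64 input combinations, 50 give t10 = 1 and 14 give t10 = 0.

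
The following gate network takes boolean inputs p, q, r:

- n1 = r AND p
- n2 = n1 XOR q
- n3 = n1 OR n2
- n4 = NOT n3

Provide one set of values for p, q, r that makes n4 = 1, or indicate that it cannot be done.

p=1 q=0 r=0

n4 = NOT n3 must be 1, so n3 = 0.
n3 = n1 OR n2 must be 0, so both n1 = 0 and n2 = 0.
n1 = r AND p must be 0, so at least one of r, p is 0.
Check with p=1 q=0 r=0:
n1 = r AND p = 0 AND 1 = 0
n2 = n1 XOR q = 0 XOR 0 = 0
n3 = n1 OR n2 = 0 OR 0 = 0
n4 = NOT n3 = NOT 0 = 1
So n4 = 1 as required.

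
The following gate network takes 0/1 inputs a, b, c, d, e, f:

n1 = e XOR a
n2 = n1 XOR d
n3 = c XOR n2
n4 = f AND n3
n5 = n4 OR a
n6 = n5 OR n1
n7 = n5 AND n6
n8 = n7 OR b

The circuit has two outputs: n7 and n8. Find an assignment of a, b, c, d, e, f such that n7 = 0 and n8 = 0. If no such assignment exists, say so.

Check with a=0 b=0 c=1 d=1 e=1 f=0:
n1 = e XOR a = 1 XOR 0 = 1
n2 = n1 XOR d = 1 XOR 1 = 0
n3 = c XOR n2 = 1 XOR 0 = 1
n4 = f AND n3 = 0 AND 1 = 0
n5 = n4 OR a = 0 OR 0 = 0
n6 = n5 OR n1 = 0 OR 1 = 1
n7 = n5 AND n6 = 0 AND 1 = 0
n8 = n7 OR b = 0 OR 0 = 0
So n7 = 0 and n8 = 0.

a=0 b=0 c=1 d=1 e=1 f=0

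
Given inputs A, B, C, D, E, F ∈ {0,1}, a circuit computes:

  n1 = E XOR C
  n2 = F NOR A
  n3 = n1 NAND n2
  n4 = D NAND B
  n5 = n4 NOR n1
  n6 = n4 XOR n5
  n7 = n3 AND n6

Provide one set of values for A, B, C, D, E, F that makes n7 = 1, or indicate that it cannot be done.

A=1, B=0, C=1, D=0, E=1, F=0

n7 = n3 AND n6 must be 1, so both n3 = 1 and n6 = 1.
n3 = n1 NAND n2 must be 1, so at least one of n1, n2 is 0.
Check with A=1, B=0, C=1, D=0, E=1, F=0:
n1 = E XOR C = 1 XOR 1 = 0
n2 = F NOR A = 0 NOR 1 = 0
n3 = n1 NAND n2 = 0 NAND 0 = 1
n4 = D NAND B = 0 NAND 0 = 1
n5 = n4 NOR n1 = 1 NOR 0 = 0
n6 = n4 XOR n5 = 1 XOR 0 = 1
n7 = n3 AND n6 = 1 AND 1 = 1
So n7 = 1 as required.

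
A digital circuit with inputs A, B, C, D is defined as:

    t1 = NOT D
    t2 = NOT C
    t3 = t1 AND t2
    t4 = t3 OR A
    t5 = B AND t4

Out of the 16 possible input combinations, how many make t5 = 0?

11

t5 = B AND t4 must be 0, so at least one of B, t4 is 0.
Enumerating the 16 input combinations, 11 give t5 = 0 and 5 give t5 = 1.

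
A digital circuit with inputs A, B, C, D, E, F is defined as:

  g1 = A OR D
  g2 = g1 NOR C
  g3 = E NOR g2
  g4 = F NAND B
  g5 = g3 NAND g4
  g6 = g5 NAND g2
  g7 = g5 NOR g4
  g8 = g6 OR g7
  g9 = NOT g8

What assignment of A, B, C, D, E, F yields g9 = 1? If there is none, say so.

A=0, B=1, C=0, D=0, E=1, F=0

g9 = NOT g8 must be 1, so g8 = 0.
g8 = g6 OR g7 must be 0, so both g6 = 0 and g7 = 0.
Check with A=0, B=1, C=0, D=0, E=1, F=0:
g1 = A OR D = 0 OR 0 = 0
g2 = g1 NOR C = 0 NOR 0 = 1
g3 = E NOR g2 = 1 NOR 1 = 0
g4 = F NAND B = 0 NAND 1 = 1
g5 = g3 NAND g4 = 0 NAND 1 = 1
g6 = g5 NAND g2 = 1 NAND 1 = 0
g7 = g5 NOR g4 = 1 NOR 1 = 0
g8 = g6 OR g7 = 0 OR 0 = 0
g9 = NOT g8 = NOT 0 = 1
So g9 = 1 as required.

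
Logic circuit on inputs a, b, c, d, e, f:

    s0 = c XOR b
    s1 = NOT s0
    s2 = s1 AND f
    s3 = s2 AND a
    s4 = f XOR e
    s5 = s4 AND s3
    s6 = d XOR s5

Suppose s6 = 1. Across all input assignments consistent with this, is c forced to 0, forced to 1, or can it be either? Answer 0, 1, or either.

either

Both values of c occur among assignments with s6 = 1:
  c=0: a=0, b=0, c=0, d=1, e=0, f=0
  c=1: a=0, b=0, c=1, d=1, e=0, f=0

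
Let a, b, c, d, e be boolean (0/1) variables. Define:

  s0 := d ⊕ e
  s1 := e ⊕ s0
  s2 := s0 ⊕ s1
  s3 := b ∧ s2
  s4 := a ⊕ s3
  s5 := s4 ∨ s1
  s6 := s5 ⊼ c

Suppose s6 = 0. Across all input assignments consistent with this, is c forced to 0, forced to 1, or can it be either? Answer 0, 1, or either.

1

s6 = s5 ⊼ c must be 0, so both s5 = 1 and c = 1.
s5 = s4 ∨ s1 must be 1, so at least one of s4, s1 is 1.
Every assignment with s6 = 0 has c = 1; there are 12 such assignment(s).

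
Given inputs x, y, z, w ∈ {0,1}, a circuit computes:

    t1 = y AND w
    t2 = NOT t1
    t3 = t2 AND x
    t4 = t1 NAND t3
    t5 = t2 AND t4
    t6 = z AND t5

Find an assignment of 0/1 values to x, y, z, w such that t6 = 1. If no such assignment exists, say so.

x=1 y=1 z=1 w=0

Check with x=1 y=1 z=1 w=0:
t1 = y AND w = 1 AND 0 = 0
t2 = NOT t1 = NOT 0 = 1
t3 = t2 AND x = 1 AND 1 = 1
t4 = t1 NAND t3 = 0 NAND 1 = 1
t5 = t2 AND t4 = 1 AND 1 = 1
t6 = z AND t5 = 1 AND 1 = 1
So t6 = 1 as required.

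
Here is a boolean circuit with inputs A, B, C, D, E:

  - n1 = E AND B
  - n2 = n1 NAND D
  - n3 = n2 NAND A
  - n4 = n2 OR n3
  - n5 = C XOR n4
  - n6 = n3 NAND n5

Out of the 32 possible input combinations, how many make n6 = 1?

n6 = n3 NAND n5 must be 1, so at least one of n3, n5 is 0.
Enumerating the 32 input combinations, 23 give n6 = 1 and 9 give n6 = 0.

23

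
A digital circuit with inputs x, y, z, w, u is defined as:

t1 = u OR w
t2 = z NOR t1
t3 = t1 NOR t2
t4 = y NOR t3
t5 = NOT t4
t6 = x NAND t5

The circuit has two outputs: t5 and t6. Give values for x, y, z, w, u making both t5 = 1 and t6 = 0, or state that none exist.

x=1, y=1, z=0, w=1, u=0

Check with x=1, y=1, z=0, w=1, u=0:
t1 = u OR w = 0 OR 1 = 1
t2 = z NOR t1 = 0 NOR 1 = 0
t3 = t1 NOR t2 = 1 NOR 0 = 0
t4 = y NOR t3 = 1 NOR 0 = 0
t5 = NOT t4 = NOT 0 = 1
t6 = x NAND t5 = 1 NAND 1 = 0
So t5 = 1 and t6 = 0.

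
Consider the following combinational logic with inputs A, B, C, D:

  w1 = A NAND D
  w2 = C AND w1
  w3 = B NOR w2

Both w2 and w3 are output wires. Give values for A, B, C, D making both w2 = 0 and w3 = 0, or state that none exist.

A=1, B=1, C=0, D=1

Check with A=1, B=1, C=0, D=1:
w1 = A NAND D = 1 NAND 1 = 0
w2 = C AND w1 = 0 AND 0 = 0
w3 = B NOR w2 = 1 NOR 0 = 0
So w2 = 0 and w3 = 0.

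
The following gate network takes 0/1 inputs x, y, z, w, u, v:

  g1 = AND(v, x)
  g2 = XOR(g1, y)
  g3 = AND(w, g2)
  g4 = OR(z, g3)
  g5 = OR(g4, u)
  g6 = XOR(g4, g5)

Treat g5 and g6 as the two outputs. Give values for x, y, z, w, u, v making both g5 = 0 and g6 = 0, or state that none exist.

Check with x=0 y=0 z=0 w=0 u=0 v=1:
g1 = AND(v, x) = AND(1, 0) = 0
g2 = XOR(g1, y) = XOR(0, 0) = 0
g3 = AND(w, g2) = AND(0, 0) = 0
g4 = OR(z, g3) = OR(0, 0) = 0
g5 = OR(g4, u) = OR(0, 0) = 0
g6 = XOR(g4, g5) = XOR(0, 0) = 0
So g5 = 0 and g6 = 0.

x=0 y=0 z=0 w=0 u=0 v=1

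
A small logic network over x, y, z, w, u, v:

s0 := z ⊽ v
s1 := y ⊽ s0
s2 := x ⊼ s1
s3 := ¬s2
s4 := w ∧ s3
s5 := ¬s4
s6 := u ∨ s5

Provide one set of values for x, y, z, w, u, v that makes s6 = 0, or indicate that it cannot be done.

Check with x=1, y=0, z=0, w=1, u=0, v=1:
s0 = z ⊽ v = 0 ⊽ 1 = 0
s1 = y ⊽ s0 = 0 ⊽ 0 = 1
s2 = x ⊼ s1 = 1 ⊼ 1 = 0
s3 = ¬s2 = ¬0 = 1
s4 = w ∧ s3 = 1 ∧ 1 = 1
s5 = ¬s4 = ¬1 = 0
s6 = u ∨ s5 = 0 ∨ 0 = 0
So s6 = 0 as required.

x=1, y=0, z=0, w=1, u=0, v=1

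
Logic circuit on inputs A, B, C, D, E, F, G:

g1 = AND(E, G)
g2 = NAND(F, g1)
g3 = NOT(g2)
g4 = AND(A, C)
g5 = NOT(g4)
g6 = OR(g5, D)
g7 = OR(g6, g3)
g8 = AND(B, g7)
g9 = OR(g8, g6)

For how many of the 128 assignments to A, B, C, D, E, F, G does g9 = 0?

g9 = OR(g8, g6) must be 0, so both g8 = 0 and g6 = 0.
g8 = AND(B, g7) must be 0, so at least one of B, g7 is 0.
Enumerating the 128 input combinations, 15 give g9 = 0 and 113 give g9 = 1.

15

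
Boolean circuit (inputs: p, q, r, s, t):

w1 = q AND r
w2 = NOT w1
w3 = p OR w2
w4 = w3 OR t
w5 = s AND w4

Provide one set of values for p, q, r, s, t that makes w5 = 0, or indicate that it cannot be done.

p=0 q=0 r=0 s=0 t=1

w5 = s AND w4 must be 0, so at least one of s, w4 is 0.
Check with p=0 q=0 r=0 s=0 t=1:
w1 = q AND r = 0 AND 0 = 0
w2 = NOT w1 = NOT 0 = 1
w3 = p OR w2 = 0 OR 1 = 1
w4 = w3 OR t = 1 OR 1 = 1
w5 = s AND w4 = 0 AND 1 = 0
So w5 = 0 as required.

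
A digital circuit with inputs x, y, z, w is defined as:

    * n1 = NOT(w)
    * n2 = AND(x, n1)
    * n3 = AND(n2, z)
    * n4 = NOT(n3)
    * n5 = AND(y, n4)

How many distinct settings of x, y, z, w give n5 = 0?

9

n5 = AND(y, n4) must be 0, so at least one of y, n4 is 0.
Enumerating the 16 input combinations, 9 give n5 = 0 and 7 give n5 = 1.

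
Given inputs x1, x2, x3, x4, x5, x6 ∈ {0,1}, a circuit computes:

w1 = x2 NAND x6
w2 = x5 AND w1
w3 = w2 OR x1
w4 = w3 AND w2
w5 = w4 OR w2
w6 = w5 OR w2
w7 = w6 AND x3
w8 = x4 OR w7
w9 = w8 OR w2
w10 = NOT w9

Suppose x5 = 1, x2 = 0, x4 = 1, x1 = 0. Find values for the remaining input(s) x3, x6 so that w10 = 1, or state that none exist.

With x5 = 1, x2 = 0, x4 = 1, x1 = 0 fixed, none of the 4 settings of x3, x6 give w10 = 1.
For example, with x3=0, x6=1:
w1 = x2 NAND x6 = 0 NAND 1 = 1
w2 = x5 AND w1 = 1 AND 1 = 1
w3 = w2 OR x1 = 1 OR 0 = 1
w4 = w3 AND w2 = 1 AND 1 = 1
w5 = w4 OR w2 = 1 OR 1 = 1
w6 = w5 OR w2 = 1 OR 1 = 1
w7 = w6 AND x3 = 1 AND 0 = 0
w8 = x4 OR w7 = 1 OR 0 = 1
w9 = w8 OR w2 = 1 OR 1 = 1
w10 = NOT w9 = NOT 1 = 0
giving w10 = 0 ≠ 1.

no solution exists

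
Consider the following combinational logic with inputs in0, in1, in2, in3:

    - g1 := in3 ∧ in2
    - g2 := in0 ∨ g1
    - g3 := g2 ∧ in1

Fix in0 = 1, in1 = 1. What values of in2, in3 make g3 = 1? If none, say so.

g3 = g2 ∧ in1 must be 1, so both g2 = 1 and in1 = 1.
g2 = in0 ∨ g1 must be 1, so at least one of in0, g1 is 1.
Check with in0 = 1, in1 = 1 and in2=0, in3=0:
g1 = in3 ∧ in2 = 0 ∧ 0 = 0
g2 = in0 ∨ g1 = 1 ∨ 0 = 1
g3 = g2 ∧ in1 = 1 ∧ 1 = 1
So g3 = 1.

in2=0, in3=0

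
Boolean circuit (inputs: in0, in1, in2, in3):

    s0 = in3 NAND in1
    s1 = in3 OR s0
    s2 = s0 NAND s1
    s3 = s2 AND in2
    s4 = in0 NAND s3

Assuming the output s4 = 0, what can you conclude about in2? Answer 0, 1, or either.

s4 = in0 NAND s3 must be 0, so both in0 = 1 and s3 = 1.
s3 = s2 AND in2 must be 1, so both s2 = 1 and in2 = 1.
s2 = s0 NAND s1 must be 1, so at least one of s0, s1 is 0.
Every assignment with s4 = 0 has in2 = 1; there are 1 such assignment(s).
  in0=1, in1=1, in2=1, in3=1

1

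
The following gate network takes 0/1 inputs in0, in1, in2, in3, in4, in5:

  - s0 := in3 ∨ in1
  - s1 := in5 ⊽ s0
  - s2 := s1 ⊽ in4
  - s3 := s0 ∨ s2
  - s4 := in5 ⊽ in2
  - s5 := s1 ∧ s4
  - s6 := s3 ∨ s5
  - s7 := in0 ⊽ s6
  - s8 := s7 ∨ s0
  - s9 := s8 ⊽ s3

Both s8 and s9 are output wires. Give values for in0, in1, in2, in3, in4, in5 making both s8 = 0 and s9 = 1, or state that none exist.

in0=1, in1=0, in2=0, in3=0, in4=0, in5=0

Check with in0=1, in1=0, in2=0, in3=0, in4=0, in5=0:
s0 = in3 ∨ in1 = 0 ∨ 0 = 0
s1 = in5 ⊽ s0 = 0 ⊽ 0 = 1
s2 = s1 ⊽ in4 = 1 ⊽ 0 = 0
s3 = s0 ∨ s2 = 0 ∨ 0 = 0
s4 = in5 ⊽ in2 = 0 ⊽ 0 = 1
s5 = s1 ∧ s4 = 1 ∧ 1 = 1
s6 = s3 ∨ s5 = 0 ∨ 1 = 1
s7 = in0 ⊽ s6 = 1 ⊽ 1 = 0
s8 = s7 ∨ s0 = 0 ∨ 0 = 0
s9 = s8 ⊽ s3 = 0 ⊽ 0 = 1
So s8 = 0 and s9 = 1.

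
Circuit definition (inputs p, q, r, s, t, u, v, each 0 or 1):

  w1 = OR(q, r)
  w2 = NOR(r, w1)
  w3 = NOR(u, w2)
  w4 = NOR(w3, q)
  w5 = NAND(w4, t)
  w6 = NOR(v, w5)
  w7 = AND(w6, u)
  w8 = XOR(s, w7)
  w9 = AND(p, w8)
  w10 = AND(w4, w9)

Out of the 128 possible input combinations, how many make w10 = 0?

116

w10 = AND(w4, w9) must be 0, so at least one of w4, w9 is 0.
Enumerating the 128 input combinations, 116 give w10 = 0 and 12 give w10 = 1.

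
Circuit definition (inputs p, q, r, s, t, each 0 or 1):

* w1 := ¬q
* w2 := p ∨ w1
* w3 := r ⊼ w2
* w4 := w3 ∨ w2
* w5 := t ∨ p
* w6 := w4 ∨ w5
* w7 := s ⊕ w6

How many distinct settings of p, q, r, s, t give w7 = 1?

16

w7 = s ⊕ w6 must be 1, so s and w6 differ.
Enumerating the 32 input combinations, 16 give w7 = 1 and 16 give w7 = 0.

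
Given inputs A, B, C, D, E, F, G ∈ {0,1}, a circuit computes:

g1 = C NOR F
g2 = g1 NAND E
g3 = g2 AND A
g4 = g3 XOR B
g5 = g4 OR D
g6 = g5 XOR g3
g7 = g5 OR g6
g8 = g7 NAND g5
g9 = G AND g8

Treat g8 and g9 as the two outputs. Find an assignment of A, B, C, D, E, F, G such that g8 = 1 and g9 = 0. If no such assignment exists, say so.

A=0, B=0, C=0, D=0, E=1, F=0, G=0

Check with A=0, B=0, C=0, D=0, E=1, F=0, G=0:
g1 = C NOR F = 0 NOR 0 = 1
g2 = g1 NAND E = 1 NAND 1 = 0
g3 = g2 AND A = 0 AND 0 = 0
g4 = g3 XOR B = 0 XOR 0 = 0
g5 = g4 OR D = 0 OR 0 = 0
g6 = g5 XOR g3 = 0 XOR 0 = 0
g7 = g5 OR g6 = 0 OR 0 = 0
g8 = g7 NAND g5 = 0 NAND 0 = 1
g9 = G AND g8 = 0 AND 1 = 0
So g8 = 1 and g9 = 0.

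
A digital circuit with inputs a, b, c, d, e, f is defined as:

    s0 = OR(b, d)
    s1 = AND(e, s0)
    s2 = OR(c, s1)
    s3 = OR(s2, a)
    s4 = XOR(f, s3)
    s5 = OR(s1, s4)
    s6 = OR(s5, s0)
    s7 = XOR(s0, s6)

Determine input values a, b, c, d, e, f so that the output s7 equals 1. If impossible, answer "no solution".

a=0, b=0, c=1, d=0, e=0, f=0

s7 = XOR(s0, s6) must be 1, so s0 and s6 differ.
Check with a=0, b=0, c=1, d=0, e=0, f=0:
s0 = OR(b, d) = OR(0, 0) = 0
s1 = AND(e, s0) = AND(0, 0) = 0
s2 = OR(c, s1) = OR(1, 0) = 1
s3 = OR(s2, a) = OR(1, 0) = 1
s4 = XOR(f, s3) = XOR(0, 1) = 1
s5 = OR(s1, s4) = OR(0, 1) = 1
s6 = OR(s5, s0) = OR(1, 0) = 1
s7 = XOR(s0, s6) = XOR(0, 1) = 1
So s7 = 1 as required.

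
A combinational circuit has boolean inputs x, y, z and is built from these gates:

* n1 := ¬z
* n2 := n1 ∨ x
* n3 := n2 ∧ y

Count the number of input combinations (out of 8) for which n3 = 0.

n3 = n2 ∧ y must be 0, so at least one of n2, y is 0.
Satisfying assignments:
  x=0, y=0, z=0
  x=0, y=0, z=1
  x=0, y=1, z=1
  x=1, y=0, z=0
  x=1, y=0, z=1

5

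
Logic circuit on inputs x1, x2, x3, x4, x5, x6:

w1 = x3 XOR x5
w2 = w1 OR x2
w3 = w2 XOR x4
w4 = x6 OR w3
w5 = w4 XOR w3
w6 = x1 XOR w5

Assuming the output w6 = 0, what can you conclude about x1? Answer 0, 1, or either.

Both values of x1 occur among assignments with w6 = 0:
  x1=0: x1=0, x2=0, x3=0, x4=0, x5=0, x6=0
  x1=1: x1=1, x2=0, x3=0, x4=0, x5=0, x6=1

either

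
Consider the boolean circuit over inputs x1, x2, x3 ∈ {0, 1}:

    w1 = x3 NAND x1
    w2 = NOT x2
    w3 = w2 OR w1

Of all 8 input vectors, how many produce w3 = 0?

1

w3 = w2 OR w1 must be 0, so both w2 = 0 and w1 = 0.
w2 = NOT x2 must be 0, so x2 = 1.
w1 = x3 NAND x1 must be 0, so both x3 = 1 and x1 = 1.
Enumerating the 8 input combinations, 1 give w3 = 0 and 7 give w3 = 1.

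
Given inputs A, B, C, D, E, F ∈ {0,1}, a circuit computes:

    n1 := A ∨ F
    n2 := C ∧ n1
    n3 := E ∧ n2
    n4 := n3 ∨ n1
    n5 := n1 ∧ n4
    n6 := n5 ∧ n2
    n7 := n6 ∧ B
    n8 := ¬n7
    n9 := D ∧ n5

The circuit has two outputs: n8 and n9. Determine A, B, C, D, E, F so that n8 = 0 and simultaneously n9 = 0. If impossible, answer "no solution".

A=1, B=1, C=1, D=0, E=1, F=0

Check with A=1, B=1, C=1, D=0, E=1, F=0:
n1 = A ∨ F = 1 ∨ 0 = 1
n2 = C ∧ n1 = 1 ∧ 1 = 1
n3 = E ∧ n2 = 1 ∧ 1 = 1
n4 = n3 ∨ n1 = 1 ∨ 1 = 1
n5 = n1 ∧ n4 = 1 ∧ 1 = 1
n6 = n5 ∧ n2 = 1 ∧ 1 = 1
n7 = n6 ∧ B = 1 ∧ 1 = 1
n8 = ¬n7 = ¬1 = 0
n9 = D ∧ n5 = 0 ∧ 1 = 0
So n8 = 0 and n9 = 0.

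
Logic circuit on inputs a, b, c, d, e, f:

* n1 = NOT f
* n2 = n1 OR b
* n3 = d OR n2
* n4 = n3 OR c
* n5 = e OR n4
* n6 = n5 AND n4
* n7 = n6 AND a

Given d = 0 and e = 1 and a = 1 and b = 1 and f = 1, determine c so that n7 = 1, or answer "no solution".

n7 = n6 AND a must be 1, so both n6 = 1 and a = 1.
Check with d = 0 and e = 1 and a = 1 and b = 1 and f = 1 and c=0:
n1 = NOT f = NOT 1 = 0
n2 = n1 OR b = 0 OR 1 = 1
n3 = d OR n2 = 0 OR 1 = 1
n4 = n3 OR c = 1 OR 0 = 1
n5 = e OR n4 = 1 OR 1 = 1
n6 = n5 AND n4 = 1 AND 1 = 1
n7 = n6 AND a = 1 AND 1 = 1
So n7 = 1.

c=0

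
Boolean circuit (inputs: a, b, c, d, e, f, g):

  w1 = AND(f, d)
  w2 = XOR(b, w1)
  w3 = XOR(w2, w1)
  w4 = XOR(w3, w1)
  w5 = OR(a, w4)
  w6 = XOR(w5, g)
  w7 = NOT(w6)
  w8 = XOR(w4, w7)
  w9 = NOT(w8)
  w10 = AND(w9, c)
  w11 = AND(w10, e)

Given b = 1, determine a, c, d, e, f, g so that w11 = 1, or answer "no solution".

a=0, c=1, d=1, e=1, f=0, g=1

w11 = AND(w10, e) must be 1, so both w10 = 1 and e = 1.
w10 = AND(w9, c) must be 1, so both w9 = 1 and c = 1.
Check with b = 1 and a=0, c=1, d=1, e=1, f=0, g=1:
w1 = AND(f, d) = AND(0, 1) = 0
w2 = XOR(b, w1) = XOR(1, 0) = 1
w3 = XOR(w2, w1) = XOR(1, 0) = 1
w4 = XOR(w3, w1) = XOR(1, 0) = 1
w5 = OR(a, w4) = OR(0, 1) = 1
w6 = XOR(w5, g) = XOR(1, 1) = 0
w7 = NOT(w6) = NOT 0 = 1
w8 = XOR(w4, w7) = XOR(1, 1) = 0
w9 = NOT(w8) = NOT 0 = 1
w10 = AND(w9, c) = AND(1, 1) = 1
w11 = AND(w10, e) = AND(1, 1) = 1
So w11 = 1.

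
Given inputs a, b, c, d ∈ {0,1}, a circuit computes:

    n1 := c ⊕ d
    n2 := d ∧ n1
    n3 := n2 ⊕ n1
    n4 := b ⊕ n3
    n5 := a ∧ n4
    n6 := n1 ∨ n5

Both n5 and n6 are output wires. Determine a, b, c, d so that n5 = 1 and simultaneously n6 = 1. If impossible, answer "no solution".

Check with a=1 b=0 c=1 d=0:
n1 = c ⊕ d = 1 ⊕ 0 = 1
n2 = d ∧ n1 = 0 ∧ 1 = 0
n3 = n2 ⊕ n1 = 0 ⊕ 1 = 1
n4 = b ⊕ n3 = 0 ⊕ 1 = 1
n5 = a ∧ n4 = 1 ∧ 1 = 1
n6 = n1 ∨ n5 = 1 ∨ 1 = 1
So n5 = 1 and n6 = 1.

a=1 b=0 c=1 d=0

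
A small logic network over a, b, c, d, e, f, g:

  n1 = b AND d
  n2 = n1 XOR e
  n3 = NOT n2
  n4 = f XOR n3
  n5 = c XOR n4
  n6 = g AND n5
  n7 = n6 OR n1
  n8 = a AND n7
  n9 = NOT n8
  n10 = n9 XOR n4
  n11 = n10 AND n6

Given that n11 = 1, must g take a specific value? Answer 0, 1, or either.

n11 = n10 AND n6 must be 1, so both n10 = 1 and n6 = 1.
n10 = n9 XOR n4 must be 1, so n9 and n4 differ.
Every assignment with n11 = 1 has g = 1; there are 16 such assignment(s).

1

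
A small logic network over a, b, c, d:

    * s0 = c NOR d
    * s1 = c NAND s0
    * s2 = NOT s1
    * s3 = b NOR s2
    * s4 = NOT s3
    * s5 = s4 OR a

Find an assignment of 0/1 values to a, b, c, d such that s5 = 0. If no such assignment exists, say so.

Check with a=0 b=0 c=1 d=0:
s0 = c NOR d = 1 NOR 0 = 0
s1 = c NAND s0 = 1 NAND 0 = 1
s2 = NOT s1 = NOT 1 = 0
s3 = b NOR s2 = 0 NOR 0 = 1
s4 = NOT s3 = NOT 1 = 0
s5 = s4 OR a = 0 OR 0 = 0
So s5 = 0 as required.

a=0 b=0 c=1 d=0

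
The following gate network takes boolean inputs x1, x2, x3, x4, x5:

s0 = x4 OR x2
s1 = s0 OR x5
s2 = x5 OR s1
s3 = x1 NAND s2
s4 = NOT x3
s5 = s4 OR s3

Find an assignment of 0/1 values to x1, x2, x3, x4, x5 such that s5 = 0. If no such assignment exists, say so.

x1=1, x2=1, x3=1, x4=0, x5=1

s5 = s4 OR s3 must be 0, so both s4 = 0 and s3 = 0.
Check with x1=1, x2=1, x3=1, x4=0, x5=1:
s0 = x4 OR x2 = 0 OR 1 = 1
s1 = s0 OR x5 = 1 OR 1 = 1
s2 = x5 OR s1 = 1 OR 1 = 1
s3 = x1 NAND s2 = 1 NAND 1 = 0
s4 = NOT x3 = NOT 1 = 0
s5 = s4 OR s3 = 0 OR 0 = 0
So s5 = 0 as required.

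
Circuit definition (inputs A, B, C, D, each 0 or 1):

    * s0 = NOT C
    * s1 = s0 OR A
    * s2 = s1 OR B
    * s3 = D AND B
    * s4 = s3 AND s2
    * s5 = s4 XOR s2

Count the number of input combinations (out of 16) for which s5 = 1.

10

s5 = s4 XOR s2 must be 1, so s4 and s2 differ.
Enumerating the 16 input combinations, 10 give s5 = 1 and 6 give s5 = 0.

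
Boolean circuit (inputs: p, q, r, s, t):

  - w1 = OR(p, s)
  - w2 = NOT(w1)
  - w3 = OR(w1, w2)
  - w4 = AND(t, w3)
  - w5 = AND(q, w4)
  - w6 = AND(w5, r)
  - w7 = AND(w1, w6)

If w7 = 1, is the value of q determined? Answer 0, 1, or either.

1

w7 = AND(w1, w6) must be 1, so both w1 = 1 and w6 = 1.
w1 = OR(p, s) must be 1, so at least one of p, s is 1.
Every assignment with w7 = 1 has q = 1; there are 3 such assignment(s).
  p=0, q=1, r=1, s=1, t=1
  p=1, q=1, r=1, s=0, t=1
  p=1, q=1, r=1, s=1, t=1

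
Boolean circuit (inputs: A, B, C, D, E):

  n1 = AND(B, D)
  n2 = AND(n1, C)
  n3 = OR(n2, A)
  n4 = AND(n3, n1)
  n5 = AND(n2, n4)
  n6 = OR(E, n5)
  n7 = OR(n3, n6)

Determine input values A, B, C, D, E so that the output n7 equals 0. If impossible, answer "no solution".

A=0, B=1, C=1, D=0, E=0

n7 = OR(n3, n6) must be 0, so both n3 = 0 and n6 = 0.
Check with A=0, B=1, C=1, D=0, E=0:
n1 = AND(B, D) = AND(1, 0) = 0
n2 = AND(n1, C) = AND(0, 1) = 0
n3 = OR(n2, A) = OR(0, 0) = 0
n4 = AND(n3, n1) = AND(0, 0) = 0
n5 = AND(n2, n4) = AND(0, 0) = 0
n6 = OR(E, n5) = OR(0, 0) = 0
n7 = OR(n3, n6) = OR(0, 0) = 0
So n7 = 0 as required.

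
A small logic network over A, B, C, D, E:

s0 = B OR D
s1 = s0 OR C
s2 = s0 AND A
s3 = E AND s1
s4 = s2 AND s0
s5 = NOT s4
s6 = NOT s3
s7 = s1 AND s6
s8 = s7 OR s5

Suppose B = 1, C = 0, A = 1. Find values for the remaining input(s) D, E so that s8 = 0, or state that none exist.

D=0 E=1

s8 = s7 OR s5 must be 0, so both s7 = 0 and s5 = 0.
s7 = s1 AND s6 must be 0, so at least one of s1, s6 is 0.
Check with B = 1, C = 0, A = 1 and D=0, E=1:
s0 = B OR D = 1 OR 0 = 1
s1 = s0 OR C = 1 OR 0 = 1
s2 = s0 AND A = 1 AND 1 = 1
s3 = E AND s1 = 1 AND 1 = 1
s4 = s2 AND s0 = 1 AND 1 = 1
s5 = NOT s4 = NOT 1 = 0
s6 = NOT s3 = NOT 1 = 0
s7 = s1 AND s6 = 1 AND 0 = 0
s8 = s7 OR s5 = 0 OR 0 = 0
So s8 = 0.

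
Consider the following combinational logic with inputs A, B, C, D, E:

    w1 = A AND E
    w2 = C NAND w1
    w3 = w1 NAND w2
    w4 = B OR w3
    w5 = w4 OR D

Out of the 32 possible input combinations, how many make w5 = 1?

31

w5 = w4 OR D must be 1, so at least one of w4, D is 1.
Enumerating the 32 input combinations, 31 give w5 = 1 and 1 give w5 = 0.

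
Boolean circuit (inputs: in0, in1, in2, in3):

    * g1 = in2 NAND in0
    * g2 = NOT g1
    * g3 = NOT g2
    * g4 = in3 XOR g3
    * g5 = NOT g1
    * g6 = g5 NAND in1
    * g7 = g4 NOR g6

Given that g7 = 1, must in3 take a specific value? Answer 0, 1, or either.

g7 = g4 NOR g6 must be 1, so both g4 = 0 and g6 = 0.
Every assignment with g7 = 1 has in3 = 0; there are 1 such assignment(s).
  in0=1, in1=1, in2=1, in3=0

0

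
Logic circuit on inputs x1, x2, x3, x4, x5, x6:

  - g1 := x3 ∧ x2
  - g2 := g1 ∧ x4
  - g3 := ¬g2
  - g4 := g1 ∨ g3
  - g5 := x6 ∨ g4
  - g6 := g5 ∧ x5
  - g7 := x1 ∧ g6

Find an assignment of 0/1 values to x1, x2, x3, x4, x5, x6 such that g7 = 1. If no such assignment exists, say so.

g7 = x1 ∧ g6 must be 1, so both x1 = 1 and g6 = 1.
g6 = g5 ∧ x5 must be 1, so both g5 = 1 and x5 = 1.
g5 = x6 ∨ g4 must be 1, so at least one of x6, g4 is 1.
Check with x1=1 x2=1 x3=0 x4=1 x5=1 x6=1:
g1 = x3 ∧ x2 = 0 ∧ 1 = 0
g2 = g1 ∧ x4 = 0 ∧ 1 = 0
g3 = ¬g2 = ¬0 = 1
g4 = g1 ∨ g3 = 0 ∨ 1 = 1
g5 = x6 ∨ g4 = 1 ∨ 1 = 1
g6 = g5 ∧ x5 = 1 ∧ 1 = 1
g7 = x1 ∧ g6 = 1 ∧ 1 = 1
So g7 = 1 as required.

x1=1 x2=1 x3=0 x4=1 x5=1 x6=1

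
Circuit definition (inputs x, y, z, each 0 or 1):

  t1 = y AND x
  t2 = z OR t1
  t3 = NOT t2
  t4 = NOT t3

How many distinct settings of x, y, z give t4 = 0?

t4 = NOT t3 must be 0, so t3 = 1.
t3 = NOT t2 must be 1, so t2 = 0.
Satisfying assignments:
  x=0, y=0, z=0
  x=0, y=1, z=0
  x=1, y=0, z=0

3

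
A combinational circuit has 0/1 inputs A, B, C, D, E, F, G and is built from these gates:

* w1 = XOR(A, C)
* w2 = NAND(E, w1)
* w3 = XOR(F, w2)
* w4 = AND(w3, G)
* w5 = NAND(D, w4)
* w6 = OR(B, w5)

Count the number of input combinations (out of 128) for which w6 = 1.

w6 = OR(B, w5) must be 1, so at least one of B, w5 is 1.
Enumerating the 128 input combinations, 120 give w6 = 1 and 8 give w6 = 0.

120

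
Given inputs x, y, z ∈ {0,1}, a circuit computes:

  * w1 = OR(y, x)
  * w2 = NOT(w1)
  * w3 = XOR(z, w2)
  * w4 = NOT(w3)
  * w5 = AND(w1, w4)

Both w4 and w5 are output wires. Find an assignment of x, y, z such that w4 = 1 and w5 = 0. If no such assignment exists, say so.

Check with x=0 y=0 z=1:
w1 = OR(y, x) = OR(0, 0) = 0
w2 = NOT(w1) = NOT 0 = 1
w3 = XOR(z, w2) = XOR(1, 1) = 0
w4 = NOT(w3) = NOT 0 = 1
w5 = AND(w1, w4) = AND(0, 1) = 0
So w4 = 1 and w5 = 0.

x=0 y=0 z=1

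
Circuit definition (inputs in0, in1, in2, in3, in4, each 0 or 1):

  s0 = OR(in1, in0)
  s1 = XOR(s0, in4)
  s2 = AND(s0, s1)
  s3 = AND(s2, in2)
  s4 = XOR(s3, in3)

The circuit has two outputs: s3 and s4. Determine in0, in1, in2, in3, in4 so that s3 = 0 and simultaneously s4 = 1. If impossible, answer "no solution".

Check with in0=0, in1=0, in2=1, in3=1, in4=0:
s0 = OR(in1, in0) = OR(0, 0) = 0
s1 = XOR(s0, in4) = XOR(0, 0) = 0
s2 = AND(s0, s1) = AND(0, 0) = 0
s3 = AND(s2, in2) = AND(0, 1) = 0
s4 = XOR(s3, in3) = XOR(0, 1) = 1
So s3 = 0 and s4 = 1.

in0=0, in1=0, in2=1, in3=1, in4=0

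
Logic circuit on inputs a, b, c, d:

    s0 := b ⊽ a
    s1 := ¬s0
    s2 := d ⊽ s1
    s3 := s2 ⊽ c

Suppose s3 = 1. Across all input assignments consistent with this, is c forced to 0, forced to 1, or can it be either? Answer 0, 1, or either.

0

s3 = s2 ⊽ c must be 1, so both s2 = 0 and c = 0.
Every assignment with s3 = 1 has c = 0; there are 7 such assignment(s).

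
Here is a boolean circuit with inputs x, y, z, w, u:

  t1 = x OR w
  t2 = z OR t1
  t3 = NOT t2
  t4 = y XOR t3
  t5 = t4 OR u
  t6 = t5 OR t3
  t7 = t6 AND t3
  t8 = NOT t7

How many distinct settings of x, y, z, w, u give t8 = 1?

28

t8 = NOT t7 must be 1, so t7 = 0.
t7 = t6 AND t3 must be 0, so at least one of t6, t3 is 0.
Enumerating the 32 input combinations, 28 give t8 = 1 and 4 give t8 = 0.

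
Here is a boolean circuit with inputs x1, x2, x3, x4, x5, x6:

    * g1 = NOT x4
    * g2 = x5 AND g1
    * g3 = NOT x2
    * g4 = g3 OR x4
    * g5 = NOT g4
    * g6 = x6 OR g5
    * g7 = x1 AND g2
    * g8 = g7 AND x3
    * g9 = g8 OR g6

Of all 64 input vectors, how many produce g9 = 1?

g9 = g8 OR g6 must be 1, so at least one of g8, g6 is 1.
Enumerating the 64 input combinations, 41 give g9 = 1 and 23 give g9 = 0.

41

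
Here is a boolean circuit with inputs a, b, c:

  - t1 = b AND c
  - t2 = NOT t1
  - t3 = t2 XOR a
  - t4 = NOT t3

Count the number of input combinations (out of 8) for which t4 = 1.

4

t4 = NOT t3 must be 1, so t3 = 0.
t3 = t2 XOR a must be 0, so t2 and a are equal.
Satisfying assignments:
  a=0, b=1, c=1
  a=1, b=0, c=0
  a=1, b=0, c=1
  a=1, b=1, c=0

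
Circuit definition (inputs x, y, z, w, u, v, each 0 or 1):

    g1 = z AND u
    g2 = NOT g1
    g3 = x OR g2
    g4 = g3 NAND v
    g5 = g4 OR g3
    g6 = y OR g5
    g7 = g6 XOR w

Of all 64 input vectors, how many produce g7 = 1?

g7 = g6 XOR w must be 1, so g6 and w differ.
Enumerating the 64 input combinations, 32 give g7 = 1 and 32 give g7 = 0.

32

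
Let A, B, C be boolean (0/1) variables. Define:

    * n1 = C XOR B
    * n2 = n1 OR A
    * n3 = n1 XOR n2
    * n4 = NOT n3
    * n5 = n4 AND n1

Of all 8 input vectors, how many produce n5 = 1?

n5 = n4 AND n1 must be 1, so both n4 = 1 and n1 = 1.
Satisfying assignments:
  A=0, B=0, C=1
  A=0, B=1, C=0
  A=1, B=0, C=1
  A=1, B=1, C=0

4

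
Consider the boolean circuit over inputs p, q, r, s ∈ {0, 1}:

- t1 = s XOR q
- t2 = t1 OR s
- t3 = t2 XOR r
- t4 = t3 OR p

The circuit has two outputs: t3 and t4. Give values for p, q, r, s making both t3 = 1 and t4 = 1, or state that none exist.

Check with p=0, q=0, r=1, s=0:
t1 = s XOR q = 0 XOR 0 = 0
t2 = t1 OR s = 0 OR 0 = 0
t3 = t2 XOR r = 0 XOR 1 = 1
t4 = t3 OR p = 1 OR 0 = 1
So t3 = 1 and t4 = 1.

p=0, q=0, r=1, s=0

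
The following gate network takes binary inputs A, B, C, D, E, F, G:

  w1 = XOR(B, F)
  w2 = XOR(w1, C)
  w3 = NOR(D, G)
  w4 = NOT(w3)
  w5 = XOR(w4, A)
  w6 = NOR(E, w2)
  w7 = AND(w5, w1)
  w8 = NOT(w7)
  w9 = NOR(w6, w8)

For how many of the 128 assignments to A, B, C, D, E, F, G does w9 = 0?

w9 = NOR(w6, w8) must be 0, so at least one of w6, w8 is 1.
Enumerating the 128 input combinations, 104 give w9 = 0 and 24 give w9 = 1.

104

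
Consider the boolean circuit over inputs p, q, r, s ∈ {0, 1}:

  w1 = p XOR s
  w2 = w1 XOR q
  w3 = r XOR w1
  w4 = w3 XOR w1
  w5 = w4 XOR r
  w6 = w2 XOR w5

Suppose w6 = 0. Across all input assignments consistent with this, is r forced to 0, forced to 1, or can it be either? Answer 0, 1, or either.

Both values of r occur among assignments with w6 = 0:
  r=0: p=0, q=0, r=0, s=0
  r=1: p=0, q=0, r=1, s=0

either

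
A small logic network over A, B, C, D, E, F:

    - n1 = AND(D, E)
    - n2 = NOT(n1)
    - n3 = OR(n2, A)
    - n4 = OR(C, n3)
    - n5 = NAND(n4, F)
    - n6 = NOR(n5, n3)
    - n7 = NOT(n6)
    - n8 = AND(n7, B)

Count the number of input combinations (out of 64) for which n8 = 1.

31

n8 = AND(n7, B) must be 1, so both n7 = 1 and B = 1.
n7 = NOT(n6) must be 1, so n6 = 0.
n6 = NOR(n5, n3) must be 0, so at least one of n5, n3 is 1.
Enumerating the 64 input combinations, 31 give n8 = 1 and 33 give n8 = 0.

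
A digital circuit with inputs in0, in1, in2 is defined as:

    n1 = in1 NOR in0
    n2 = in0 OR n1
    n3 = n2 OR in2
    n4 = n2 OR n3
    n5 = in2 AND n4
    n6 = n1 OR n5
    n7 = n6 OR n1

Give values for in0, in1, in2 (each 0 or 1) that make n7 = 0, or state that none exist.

n7 = n6 OR n1 must be 0, so both n6 = 0 and n1 = 0.
Check with in0=0, in1=1, in2=0:
n1 = in1 NOR in0 = 1 NOR 0 = 0
n2 = in0 OR n1 = 0 OR 0 = 0
n3 = n2 OR in2 = 0 OR 0 = 0
n4 = n2 OR n3 = 0 OR 0 = 0
n5 = in2 AND n4 = 0 AND 0 = 0
n6 = n1 OR n5 = 0 OR 0 = 0
n7 = n6 OR n1 = 0 OR 0 = 0
So n7 = 0 as required.

in0=0, in1=1, in2=0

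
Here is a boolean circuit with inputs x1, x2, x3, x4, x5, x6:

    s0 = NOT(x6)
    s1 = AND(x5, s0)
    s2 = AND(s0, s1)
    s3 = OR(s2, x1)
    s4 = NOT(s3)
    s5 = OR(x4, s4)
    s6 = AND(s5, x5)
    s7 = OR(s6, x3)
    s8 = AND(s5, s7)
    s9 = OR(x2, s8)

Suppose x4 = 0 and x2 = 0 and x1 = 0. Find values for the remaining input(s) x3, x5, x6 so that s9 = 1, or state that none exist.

Check with x4 = 0 and x2 = 0 and x1 = 0 and x3=0, x5=1, x6=1:
s0 = NOT(x6) = NOT 1 = 0
s1 = AND(x5, s0) = AND(1, 0) = 0
s2 = AND(s0, s1) = AND(0, 0) = 0
s3 = OR(s2, x1) = OR(0, 0) = 0
s4 = NOT(s3) = NOT 0 = 1
s5 = OR(x4, s4) = OR(0, 1) = 1
s6 = AND(s5, x5) = AND(1, 1) = 1
s7 = OR(s6, x3) = OR(1, 0) = 1
s8 = AND(s5, s7) = AND(1, 1) = 1
s9 = OR(x2, s8) = OR(0, 1) = 1
So s9 = 1.

x3=0 x5=1 x6=1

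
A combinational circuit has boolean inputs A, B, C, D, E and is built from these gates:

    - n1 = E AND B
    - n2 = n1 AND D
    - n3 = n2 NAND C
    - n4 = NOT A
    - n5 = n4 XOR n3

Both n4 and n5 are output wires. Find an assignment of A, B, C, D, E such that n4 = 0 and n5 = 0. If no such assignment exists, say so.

A=1, B=1, C=1, D=1, E=1

Check with A=1, B=1, C=1, D=1, E=1:
n1 = E AND B = 1 AND 1 = 1
n2 = n1 AND D = 1 AND 1 = 1
n3 = n2 NAND C = 1 NAND 1 = 0
n4 = NOT A = NOT 1 = 0
n5 = n4 XOR n3 = 0 XOR 0 = 0
So n4 = 0 and n5 = 0.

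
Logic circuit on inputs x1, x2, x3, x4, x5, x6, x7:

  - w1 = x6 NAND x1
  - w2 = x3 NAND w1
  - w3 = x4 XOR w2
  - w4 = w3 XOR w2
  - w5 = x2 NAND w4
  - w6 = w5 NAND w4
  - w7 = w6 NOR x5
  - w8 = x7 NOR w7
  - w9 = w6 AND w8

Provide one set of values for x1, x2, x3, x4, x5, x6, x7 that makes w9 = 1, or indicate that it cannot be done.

w9 = w6 AND w8 must be 1, so both w6 = 1 and w8 = 1.
w6 = w5 NAND w4 must be 1, so at least one of w5, w4 is 0.
Check with x1=0, x2=0, x3=0, x4=0, x5=1, x6=0, x7=0:
w1 = x6 NAND x1 = 0 NAND 0 = 1
w2 = x3 NAND w1 = 0 NAND 1 = 1
w3 = x4 XOR w2 = 0 XOR 1 = 1
w4 = w3 XOR w2 = 1 XOR 1 = 0
w5 = x2 NAND w4 = 0 NAND 0 = 1
w6 = w5 NAND w4 = 1 NAND 0 = 1
w7 = w6 NOR x5 = 1 NOR 1 = 0
w8 = x7 NOR w7 = 0 NOR 0 = 1
w9 = w6 AND w8 = 1 AND 1 = 1
So w9 = 1 as required.

x1=0, x2=0, x3=0, x4=0, x5=1, x6=0, x7=0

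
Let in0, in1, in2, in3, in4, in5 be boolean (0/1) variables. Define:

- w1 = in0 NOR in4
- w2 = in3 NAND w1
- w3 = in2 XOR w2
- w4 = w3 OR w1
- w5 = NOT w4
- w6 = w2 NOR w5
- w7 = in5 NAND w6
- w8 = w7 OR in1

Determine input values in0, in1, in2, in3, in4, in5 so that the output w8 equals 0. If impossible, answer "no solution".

w8 = w7 OR in1 must be 0, so both w7 = 0 and in1 = 0.
Check with in0=0, in1=0, in2=1, in3=1, in4=0, in5=1:
w1 = in0 NOR in4 = 0 NOR 0 = 1
w2 = in3 NAND w1 = 1 NAND 1 = 0
w3 = in2 XOR w2 = 1 XOR 0 = 1
w4 = w3 OR w1 = 1 OR 1 = 1
w5 = NOT w4 = NOT 1 = 0
w6 = w2 NOR w5 = 0 NOR 0 = 1
w7 = in5 NAND w6 = 1 NAND 1 = 0
w8 = w7 OR in1 = 0 OR 0 = 0
So w8 = 0 as required.

in0=0, in1=0, in2=1, in3=1, in4=0, in5=1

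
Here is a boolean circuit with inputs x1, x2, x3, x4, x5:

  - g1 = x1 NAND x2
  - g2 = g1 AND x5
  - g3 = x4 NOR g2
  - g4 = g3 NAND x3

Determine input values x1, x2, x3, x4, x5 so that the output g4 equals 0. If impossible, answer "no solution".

x1=1, x2=1, x3=1, x4=0, x5=0

g4 = g3 NAND x3 must be 0, so both g3 = 1 and x3 = 1.
g3 = x4 NOR g2 must be 1, so both x4 = 0 and g2 = 0.
Check with x1=1, x2=1, x3=1, x4=0, x5=0:
g1 = x1 NAND x2 = 1 NAND 1 = 0
g2 = g1 AND x5 = 0 AND 0 = 0
g3 = x4 NOR g2 = 0 NOR 0 = 1
g4 = g3 NAND x3 = 1 NAND 1 = 0
So g4 = 0 as required.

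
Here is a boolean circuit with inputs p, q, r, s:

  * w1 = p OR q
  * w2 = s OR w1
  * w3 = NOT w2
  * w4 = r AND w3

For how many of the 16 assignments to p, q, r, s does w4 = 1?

1

w4 = r AND w3 must be 1, so both r = 1 and w3 = 1.
w3 = NOT w2 must be 1, so w2 = 0.
w2 = s OR w1 must be 0, so both s = 0 and w1 = 0.
Satisfying assignments:
  p=0, q=0, r=1, s=0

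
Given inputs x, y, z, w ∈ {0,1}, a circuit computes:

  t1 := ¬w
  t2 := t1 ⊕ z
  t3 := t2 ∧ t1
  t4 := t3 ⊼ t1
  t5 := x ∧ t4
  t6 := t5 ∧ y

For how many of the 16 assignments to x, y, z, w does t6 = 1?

t6 = t5 ∧ y must be 1, so both t5 = 1 and y = 1.
t5 = x ∧ t4 must be 1, so both x = 1 and t4 = 1.
Satisfying assignments:
  x=1, y=1, z=0, w=1
  x=1, y=1, z=1, w=0
  x=1, y=1, z=1, w=1

3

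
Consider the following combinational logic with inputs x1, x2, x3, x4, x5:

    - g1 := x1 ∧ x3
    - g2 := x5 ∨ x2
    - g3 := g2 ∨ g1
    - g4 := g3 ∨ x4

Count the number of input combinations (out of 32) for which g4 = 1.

g4 = g3 ∨ x4 must be 1, so at least one of g3, x4 is 1.
Enumerating the 32 input combinations, 29 give g4 = 1 and 3 give g4 = 0.

29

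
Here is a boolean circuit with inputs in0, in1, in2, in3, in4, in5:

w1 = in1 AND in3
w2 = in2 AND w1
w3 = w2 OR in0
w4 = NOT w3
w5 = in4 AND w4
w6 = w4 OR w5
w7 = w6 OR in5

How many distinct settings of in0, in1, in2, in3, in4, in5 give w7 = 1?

46

w7 = w6 OR in5 must be 1, so at least one of w6, in5 is 1.
Enumerating the 64 input combinations, 46 give w7 = 1 and 18 give w7 = 0.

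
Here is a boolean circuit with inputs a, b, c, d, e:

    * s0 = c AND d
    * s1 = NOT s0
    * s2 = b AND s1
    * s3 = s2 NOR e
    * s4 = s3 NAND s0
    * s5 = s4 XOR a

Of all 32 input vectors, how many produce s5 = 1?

s5 = s4 XOR a must be 1, so s4 and a differ.
Enumerating the 32 input combinations, 16 give s5 = 1 and 16 give s5 = 0.

16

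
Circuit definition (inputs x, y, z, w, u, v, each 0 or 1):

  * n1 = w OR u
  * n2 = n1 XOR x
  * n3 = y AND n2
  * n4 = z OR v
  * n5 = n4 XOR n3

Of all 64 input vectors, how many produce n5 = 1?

n5 = n4 XOR n3 must be 1, so n4 and n3 differ.
Enumerating the 64 input combinations, 40 give n5 = 1 and 24 give n5 = 0.

40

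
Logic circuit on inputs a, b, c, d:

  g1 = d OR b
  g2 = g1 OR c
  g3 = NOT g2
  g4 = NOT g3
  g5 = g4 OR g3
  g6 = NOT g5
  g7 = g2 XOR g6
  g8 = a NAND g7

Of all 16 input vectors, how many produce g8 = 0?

g8 = a NAND g7 must be 0, so both a = 1 and g7 = 1.
g7 = g2 XOR g6 must be 1, so g2 and g6 differ.
Enumerating the 16 input combinations, 7 give g8 = 0 and 9 give g8 = 1.

7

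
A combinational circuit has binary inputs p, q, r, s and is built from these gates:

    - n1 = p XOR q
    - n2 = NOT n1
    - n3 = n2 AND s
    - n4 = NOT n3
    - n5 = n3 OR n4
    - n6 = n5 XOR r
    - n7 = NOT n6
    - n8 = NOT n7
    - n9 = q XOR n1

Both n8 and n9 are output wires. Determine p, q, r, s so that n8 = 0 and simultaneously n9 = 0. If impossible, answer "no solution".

Check with p=0 q=1 r=1 s=0:
n1 = p XOR q = 0 XOR 1 = 1
n2 = NOT n1 = NOT 1 = 0
n3 = n2 AND s = 0 AND 0 = 0
n4 = NOT n3 = NOT 0 = 1
n5 = n3 OR n4 = 0 OR 1 = 1
n6 = n5 XOR r = 1 XOR 1 = 0
n7 = NOT n6 = NOT 0 = 1
n8 = NOT n7 = NOT 1 = 0
n9 = q XOR n1 = 1 XOR 1 = 0
So n8 = 0 and n9 = 0.

p=0 q=1 r=1 s=0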